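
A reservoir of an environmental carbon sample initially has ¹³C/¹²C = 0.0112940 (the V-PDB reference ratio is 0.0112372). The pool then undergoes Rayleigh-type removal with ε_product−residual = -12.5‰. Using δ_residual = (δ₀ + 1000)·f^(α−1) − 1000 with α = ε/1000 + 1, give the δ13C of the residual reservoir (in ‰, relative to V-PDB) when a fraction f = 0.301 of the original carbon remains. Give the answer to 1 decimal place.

20.3‰

δ₀ = (0.0112940/0.0112372 − 1)×1000 = (1.005055 − 1)×1000 = 5.055‰
α − 1 = ε/1000 = -0.0125
f^(α−1) = 0.301^(-0.0125) = 1.015121
δ_res = (5.055 + 1000) × 1.015121 − 1000 = 1020.252 − 1000 = 20.25‰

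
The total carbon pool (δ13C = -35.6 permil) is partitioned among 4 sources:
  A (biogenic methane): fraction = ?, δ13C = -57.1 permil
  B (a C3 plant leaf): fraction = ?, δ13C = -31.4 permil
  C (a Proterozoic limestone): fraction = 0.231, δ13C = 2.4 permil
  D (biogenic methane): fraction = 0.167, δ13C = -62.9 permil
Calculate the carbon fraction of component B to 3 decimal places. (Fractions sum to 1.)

Let f_B and f_A be the unknown fractions; fractions sum to 1 so f_B + f_A = 0.602.
Mass balance: Σ fᵢ·δᵢ = δ_bulk ⇒ f_B·(-31.4) + f_A·(-57.1) = -35.6 − (-9.950) = -25.650
Substitute f_A = 0.602 − f_B:
f_B·(-31.4 − -57.1) = -25.650 − 0.602×(-57.1) = 8.724
f_B = 8.724 / 25.7 = 0.3395

0.339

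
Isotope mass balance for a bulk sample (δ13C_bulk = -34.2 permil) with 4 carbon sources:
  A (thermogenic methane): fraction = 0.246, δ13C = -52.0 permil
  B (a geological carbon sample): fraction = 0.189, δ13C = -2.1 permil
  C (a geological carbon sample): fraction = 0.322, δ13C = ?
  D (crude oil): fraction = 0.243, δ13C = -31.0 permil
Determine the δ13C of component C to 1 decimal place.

-41.9 permil

Isotope mass balance: δ_bulk = Σ fᵢ·δᵢ.
-34.2 = 0.246×(-52.0) + 0.189×(-2.1) + 0.322×δ_C + 0.243×(-31.0)
0.322·δ_C = -34.2 − (-20.722) = -13.478
δ_C = -13.478 / 0.322 = -41.86 permil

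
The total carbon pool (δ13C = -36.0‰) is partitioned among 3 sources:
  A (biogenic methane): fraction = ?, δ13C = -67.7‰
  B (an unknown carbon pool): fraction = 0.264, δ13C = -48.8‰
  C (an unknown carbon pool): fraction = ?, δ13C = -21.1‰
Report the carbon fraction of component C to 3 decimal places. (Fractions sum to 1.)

Let f_C and f_A be the unknown fractions; fractions sum to 1 so f_C + f_A = 0.736.
Mass balance: Σ fᵢ·δᵢ = δ_bulk ⇒ f_C·(-21.1) + f_A·(-67.7) = -36.0 − (-12.883) = -23.117
Substitute f_A = 0.736 − f_C:
f_C·(-21.1 − -67.7) = -23.117 − 0.736×(-67.7) = 26.710
f_C = 26.710 / 46.6 = 0.5732

0.573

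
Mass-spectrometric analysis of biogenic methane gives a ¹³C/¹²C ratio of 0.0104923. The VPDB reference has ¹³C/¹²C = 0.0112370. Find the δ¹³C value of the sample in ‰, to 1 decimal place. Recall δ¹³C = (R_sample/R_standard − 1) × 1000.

δ¹³C = (R_sample / R_standard − 1) × 1000
R_sample / R_standard = 0.0104923 / 0.0112370 = 0.933728
δ¹³C = (0.933728 − 1) × 1000 = -66.27‰

-66.3‰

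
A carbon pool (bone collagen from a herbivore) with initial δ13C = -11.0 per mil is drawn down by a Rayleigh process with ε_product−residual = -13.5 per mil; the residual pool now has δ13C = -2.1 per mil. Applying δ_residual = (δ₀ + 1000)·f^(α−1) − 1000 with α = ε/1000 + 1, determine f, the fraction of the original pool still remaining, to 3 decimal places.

0.515

α − 1 = ε/1000 = -0.0135
(δ_res + 1000)/(δ₀ + 1000) = (-2.1 + 1000)/(-11.0 + 1000) = 997.9/989.0 = 1.008999
f = 1.008999^(1/-0.0135) = exp(ln(1.008999)/-0.0135) = exp(0.00896/-0.0135)
f = exp(-0.6636) = 0.5150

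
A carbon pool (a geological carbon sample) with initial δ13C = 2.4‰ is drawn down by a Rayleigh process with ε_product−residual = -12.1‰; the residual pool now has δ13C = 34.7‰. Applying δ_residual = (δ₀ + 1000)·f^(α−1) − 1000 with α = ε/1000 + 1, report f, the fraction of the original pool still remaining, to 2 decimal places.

α − 1 = ε/1000 = -0.0121
(δ_res + 1000)/(δ₀ + 1000) = (34.7 + 1000)/(2.4 + 1000) = 1034.7/1002.4 = 1.032223
f = 1.032223^(1/-0.0121) = exp(ln(1.032223)/-0.0121) = exp(0.03171/-0.0121)
f = exp(-2.6210) = 0.0727

0.07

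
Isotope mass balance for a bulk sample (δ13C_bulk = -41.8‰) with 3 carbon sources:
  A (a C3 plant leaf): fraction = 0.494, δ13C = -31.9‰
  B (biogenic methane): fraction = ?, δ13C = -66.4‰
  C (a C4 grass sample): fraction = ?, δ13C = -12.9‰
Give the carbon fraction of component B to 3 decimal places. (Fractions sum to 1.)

Let f_B and f_C be the unknown fractions; fractions sum to 1 so f_B + f_C = 0.506.
Mass balance: Σ fᵢ·δᵢ = δ_bulk ⇒ f_B·(-66.4) + f_C·(-12.9) = -41.8 − (-15.759) = -26.041
Substitute f_C = 0.506 − f_B:
f_B·(-66.4 − -12.9) = -26.041 − 0.506×(-12.9) = -19.514
f_B = -19.514 / -53.5 = 0.3647

0.365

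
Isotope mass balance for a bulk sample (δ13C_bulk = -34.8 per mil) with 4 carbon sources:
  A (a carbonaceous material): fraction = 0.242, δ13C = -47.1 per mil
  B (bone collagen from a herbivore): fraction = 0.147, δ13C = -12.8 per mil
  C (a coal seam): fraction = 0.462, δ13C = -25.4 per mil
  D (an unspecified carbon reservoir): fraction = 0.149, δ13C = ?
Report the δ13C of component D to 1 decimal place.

-65.7 per mil

Isotope mass balance: δ_bulk = Σ fᵢ·δᵢ.
-34.8 = 0.242×(-47.1) + 0.147×(-12.8) + 0.462×(-25.4) + 0.149×δ_D
0.149·δ_D = -34.8 − (-25.015) = -9.785
δ_D = -9.785 / 0.149 = -65.67 per mil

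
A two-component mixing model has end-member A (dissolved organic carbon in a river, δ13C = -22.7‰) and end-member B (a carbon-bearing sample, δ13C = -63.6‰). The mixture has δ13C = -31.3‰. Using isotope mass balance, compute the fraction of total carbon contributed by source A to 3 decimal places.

δ_mix = f_A·δ_A + (1 − f_A)·δ_B  ⇒  f_A = (δ_mix − δ_B)/(δ_A − δ_B)
f_A = (-31.3 − (-63.6)) / (-22.7 − (-63.6))
f_A = 32.3 / 40.9 = 0.7897

0.790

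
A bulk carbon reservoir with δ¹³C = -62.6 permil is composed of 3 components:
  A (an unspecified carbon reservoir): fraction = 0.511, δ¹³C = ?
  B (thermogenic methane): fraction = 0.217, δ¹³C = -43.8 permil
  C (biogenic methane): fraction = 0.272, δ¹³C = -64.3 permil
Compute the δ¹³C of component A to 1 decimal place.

-69.7 permil

Isotope mass balance: δ_bulk = Σ fᵢ·δᵢ.
-62.6 = 0.511×δ_A + 0.217×(-43.8) + 0.272×(-64.3)
0.511·δ_A = -62.6 − (-26.994) = -35.606
δ_A = -35.606 / 0.511 = -69.68 permil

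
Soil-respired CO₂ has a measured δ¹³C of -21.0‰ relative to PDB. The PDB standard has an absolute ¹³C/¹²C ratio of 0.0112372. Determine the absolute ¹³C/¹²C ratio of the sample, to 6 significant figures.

R_sample = R_standard × (δ¹³C/1000 + 1)
R_sample = 0.0112372 × (-21.0/1000 + 1) = 0.0112372 × 0.979000
R_sample = 0.0110012

0.0110012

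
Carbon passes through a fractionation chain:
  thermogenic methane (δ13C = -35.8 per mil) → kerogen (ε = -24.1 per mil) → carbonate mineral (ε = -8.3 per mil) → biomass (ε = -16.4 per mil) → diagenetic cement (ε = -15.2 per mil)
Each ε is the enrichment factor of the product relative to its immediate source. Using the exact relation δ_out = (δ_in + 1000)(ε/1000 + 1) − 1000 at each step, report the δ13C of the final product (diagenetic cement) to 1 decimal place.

-96.1 per mil

step 1: δ = (-35.80 + 1000)·(-24.1/1000 + 1) − 1000 = -59.04 per mil
step 2: δ = (-59.04 + 1000)·(-8.3/1000 + 1) − 1000 = -66.85 per mil
step 3: δ = (-66.85 + 1000)·(-16.4/1000 + 1) − 1000 = -82.15 per mil
step 4: δ = (-82.15 + 1000)·(-15.2/1000 + 1) − 1000 = -96.10 per mil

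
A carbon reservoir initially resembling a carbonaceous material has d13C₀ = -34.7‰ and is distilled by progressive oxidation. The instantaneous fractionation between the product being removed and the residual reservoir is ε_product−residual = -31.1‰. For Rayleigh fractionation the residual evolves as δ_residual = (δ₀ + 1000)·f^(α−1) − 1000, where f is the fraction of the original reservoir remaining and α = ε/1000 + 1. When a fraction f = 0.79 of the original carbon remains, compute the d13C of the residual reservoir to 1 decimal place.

Rayleigh residual: δ_res = (δ₀ + 1000)·f^(α−1) − 1000
α = ε/1000 + 1 = 0.96890, so α − 1 = -0.03110
f^(α−1) = 0.79^(-0.03110) = 1.007358
δ_res = (-34.7 + 1000) × 1.007358 − 1000 = 972.403 − 1000 = -27.60‰

-27.6‰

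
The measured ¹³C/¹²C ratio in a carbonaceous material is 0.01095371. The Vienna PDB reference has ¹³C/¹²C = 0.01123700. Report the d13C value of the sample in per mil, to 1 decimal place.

-25.2 per mil

d13C = (R_sample / R_standard − 1) × 1000
R_sample / R_standard = 0.01095371 / 0.01123700 = 0.974790
d13C = (0.974790 − 1) × 1000 = -25.21 per mil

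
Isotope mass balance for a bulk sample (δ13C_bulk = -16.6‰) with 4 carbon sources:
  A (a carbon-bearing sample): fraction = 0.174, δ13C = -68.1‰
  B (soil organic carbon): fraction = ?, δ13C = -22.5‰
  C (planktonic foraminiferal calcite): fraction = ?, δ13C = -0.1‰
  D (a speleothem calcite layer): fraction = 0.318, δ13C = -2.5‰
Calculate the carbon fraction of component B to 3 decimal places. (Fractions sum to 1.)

0.174

Let f_B and f_C be the unknown fractions; fractions sum to 1 so f_B + f_C = 0.508.
Mass balance: Σ fᵢ·δᵢ = δ_bulk ⇒ f_B·(-22.5) + f_C·(-0.1) = -16.6 − (-12.644) = -3.956
Substitute f_C = 0.508 − f_B:
f_B·(-22.5 − -0.1) = -3.956 − 0.508×(-0.1) = -3.905
f_B = -3.905 / -22.4 = 0.1743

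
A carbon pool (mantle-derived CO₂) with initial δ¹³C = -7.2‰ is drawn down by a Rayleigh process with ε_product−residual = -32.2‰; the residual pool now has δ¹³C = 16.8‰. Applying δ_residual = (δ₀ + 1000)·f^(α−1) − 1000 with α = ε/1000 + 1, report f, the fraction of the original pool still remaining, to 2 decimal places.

α − 1 = ε/1000 = -0.0322
(δ_res + 1000)/(δ₀ + 1000) = (16.8 + 1000)/(-7.2 + 1000) = 1016.8/992.8 = 1.024174
f = 1.024174^(1/-0.0322) = exp(ln(1.024174)/-0.0322) = exp(0.02389/-0.0322)
f = exp(-0.7418) = 0.4762

0.48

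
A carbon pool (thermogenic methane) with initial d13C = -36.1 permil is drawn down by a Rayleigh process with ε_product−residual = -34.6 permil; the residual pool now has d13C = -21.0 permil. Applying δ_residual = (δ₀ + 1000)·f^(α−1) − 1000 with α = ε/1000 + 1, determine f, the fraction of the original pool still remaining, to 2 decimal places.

0.64

α − 1 = ε/1000 = -0.0346
(δ_res + 1000)/(δ₀ + 1000) = (-21.0 + 1000)/(-36.1 + 1000) = 979.0/963.9 = 1.015666
f = 1.015666^(1/-0.0346) = exp(ln(1.015666)/-0.0346) = exp(0.01554/-0.0346)
f = exp(-0.4493) = 0.6381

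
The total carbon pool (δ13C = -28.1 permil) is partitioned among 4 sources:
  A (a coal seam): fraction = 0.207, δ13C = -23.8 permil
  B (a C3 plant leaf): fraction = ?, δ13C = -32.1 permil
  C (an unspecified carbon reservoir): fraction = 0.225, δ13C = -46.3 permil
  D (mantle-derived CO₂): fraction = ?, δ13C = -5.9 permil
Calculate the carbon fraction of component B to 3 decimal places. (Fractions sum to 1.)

0.359

Let f_B and f_D be the unknown fractions; fractions sum to 1 so f_B + f_D = 0.568.
Mass balance: Σ fᵢ·δᵢ = δ_bulk ⇒ f_B·(-32.1) + f_D·(-5.9) = -28.1 − (-15.344) = -12.756
Substitute f_D = 0.568 − f_B:
f_B·(-32.1 − -5.9) = -12.756 − 0.568×(-5.9) = -9.405
f_B = -9.405 / -26.2 = 0.3590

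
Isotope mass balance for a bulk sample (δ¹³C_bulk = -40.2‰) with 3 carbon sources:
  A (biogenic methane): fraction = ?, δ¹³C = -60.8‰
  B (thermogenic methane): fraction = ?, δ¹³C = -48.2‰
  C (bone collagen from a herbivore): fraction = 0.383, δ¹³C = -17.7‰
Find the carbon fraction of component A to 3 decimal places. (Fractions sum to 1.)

Let f_A and f_B be the unknown fractions; fractions sum to 1 so f_A + f_B = 0.617.
Mass balance: Σ fᵢ·δᵢ = δ_bulk ⇒ f_A·(-60.8) + f_B·(-48.2) = -40.2 − (-6.779) = -33.421
Substitute f_B = 0.617 − f_A:
f_A·(-60.8 − -48.2) = -33.421 − 0.617×(-48.2) = -3.682
f_A = -3.682 / -12.6 = 0.2922

0.292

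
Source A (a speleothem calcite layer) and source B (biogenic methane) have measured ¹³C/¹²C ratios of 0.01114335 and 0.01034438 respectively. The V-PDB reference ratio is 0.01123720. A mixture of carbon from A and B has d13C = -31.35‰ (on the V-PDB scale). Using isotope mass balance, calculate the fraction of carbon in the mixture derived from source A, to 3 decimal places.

0.677

δ_A = (0.01114335/0.01123720 − 1)×1000 = (0.991648 − 1)×1000 = -8.352‰
δ_B = (0.01034438/0.01123720 − 1)×1000 = (0.920548 − 1)×1000 = -79.452‰
f_A = (δ_mix − δ_B)/(δ_A − δ_B) = (-31.35 − (-79.452))/(-8.352 − (-79.452))
f_A = 48.102 / 71.100 = 0.6765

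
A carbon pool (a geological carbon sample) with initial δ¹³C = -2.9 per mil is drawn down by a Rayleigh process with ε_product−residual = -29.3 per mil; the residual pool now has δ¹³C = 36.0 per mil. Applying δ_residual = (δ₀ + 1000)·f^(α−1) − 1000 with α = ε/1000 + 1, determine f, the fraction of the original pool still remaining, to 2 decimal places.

0.27

α − 1 = ε/1000 = -0.0293
(δ_res + 1000)/(δ₀ + 1000) = (36.0 + 1000)/(-2.9 + 1000) = 1036.0/997.1 = 1.039013
f = 1.039013^(1/-0.0293) = exp(ln(1.039013)/-0.0293) = exp(0.03827/-0.0293)
f = exp(-1.3062) = 0.2709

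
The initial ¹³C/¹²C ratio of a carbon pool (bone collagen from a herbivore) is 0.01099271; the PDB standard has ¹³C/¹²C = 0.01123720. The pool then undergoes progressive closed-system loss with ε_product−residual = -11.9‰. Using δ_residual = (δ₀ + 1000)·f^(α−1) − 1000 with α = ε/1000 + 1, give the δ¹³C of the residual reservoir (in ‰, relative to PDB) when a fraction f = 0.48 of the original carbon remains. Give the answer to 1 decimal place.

δ₀ = (0.01099271/0.01123720 − 1)×1000 = (0.978243 − 1)×1000 = -21.757‰
α − 1 = ε/1000 = -0.0119
f^(α−1) = 0.48^(-0.0119) = 1.008772
δ_res = (-21.757 + 1000) × 1.008772 − 1000 = 986.824 − 1000 = -13.18‰

-13.2‰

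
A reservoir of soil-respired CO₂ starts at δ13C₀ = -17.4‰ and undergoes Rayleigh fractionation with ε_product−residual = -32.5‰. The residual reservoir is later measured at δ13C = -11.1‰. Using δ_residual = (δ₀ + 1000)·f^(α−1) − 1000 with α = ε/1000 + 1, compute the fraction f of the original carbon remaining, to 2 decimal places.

0.82

α − 1 = ε/1000 = -0.0325
(δ_res + 1000)/(δ₀ + 1000) = (-11.1 + 1000)/(-17.4 + 1000) = 988.9/982.6 = 1.006412
f = 1.006412^(1/-0.0325) = exp(ln(1.006412)/-0.0325) = exp(0.00639/-0.0325)
f = exp(-0.1966) = 0.8215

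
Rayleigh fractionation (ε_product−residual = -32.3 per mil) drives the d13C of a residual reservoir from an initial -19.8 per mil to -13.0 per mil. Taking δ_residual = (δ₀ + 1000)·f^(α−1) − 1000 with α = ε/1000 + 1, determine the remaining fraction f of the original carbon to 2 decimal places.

α − 1 = ε/1000 = -0.0323
(δ_res + 1000)/(δ₀ + 1000) = (-13.0 + 1000)/(-19.8 + 1000) = 987.0/980.2 = 1.006937
f = 1.006937^(1/-0.0323) = exp(ln(1.006937)/-0.0323) = exp(0.00691/-0.0323)
f = exp(-0.2140) = 0.8073

0.81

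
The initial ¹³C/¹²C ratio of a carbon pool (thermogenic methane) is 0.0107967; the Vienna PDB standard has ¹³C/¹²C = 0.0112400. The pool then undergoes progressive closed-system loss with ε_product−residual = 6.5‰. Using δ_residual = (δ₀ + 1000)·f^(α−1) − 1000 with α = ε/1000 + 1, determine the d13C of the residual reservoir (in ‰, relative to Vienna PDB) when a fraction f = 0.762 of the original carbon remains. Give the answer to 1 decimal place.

-41.1‰

δ₀ = (0.0107967/0.0112400 − 1)×1000 = (0.960560 − 1)×1000 = -39.440‰
α − 1 = ε/1000 = 0.0065
f^(α−1) = 0.762^(0.0065) = 0.998235
δ_res = (-39.440 + 1000) × 0.998235 − 1000 = 958.865 − 1000 = -41.14‰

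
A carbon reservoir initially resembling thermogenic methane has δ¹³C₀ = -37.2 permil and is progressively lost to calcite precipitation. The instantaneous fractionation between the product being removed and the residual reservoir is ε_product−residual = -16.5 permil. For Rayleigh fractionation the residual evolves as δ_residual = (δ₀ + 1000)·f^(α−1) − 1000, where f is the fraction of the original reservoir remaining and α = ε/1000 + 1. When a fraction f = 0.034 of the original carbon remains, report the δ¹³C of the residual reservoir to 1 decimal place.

Rayleigh residual: δ_res = (δ₀ + 1000)·f^(α−1) − 1000
α = ε/1000 + 1 = 0.98350, so α − 1 = -0.01650
f^(α−1) = 0.034^(-0.01650) = 1.057379
δ_res = (-37.2 + 1000) × 1.057379 − 1000 = 1018.044 − 1000 = 18.04 permil

18.0 permil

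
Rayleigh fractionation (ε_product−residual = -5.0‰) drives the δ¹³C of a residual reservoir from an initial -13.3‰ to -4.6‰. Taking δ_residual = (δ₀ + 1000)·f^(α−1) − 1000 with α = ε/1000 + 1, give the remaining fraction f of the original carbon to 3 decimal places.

α − 1 = ε/1000 = -0.0050
(δ_res + 1000)/(δ₀ + 1000) = (-4.6 + 1000)/(-13.3 + 1000) = 995.4/986.7 = 1.008817
f = 1.008817^(1/-0.0050) = exp(ln(1.008817)/-0.0050) = exp(0.00878/-0.0050)
f = exp(-1.7557) = 0.1728

0.173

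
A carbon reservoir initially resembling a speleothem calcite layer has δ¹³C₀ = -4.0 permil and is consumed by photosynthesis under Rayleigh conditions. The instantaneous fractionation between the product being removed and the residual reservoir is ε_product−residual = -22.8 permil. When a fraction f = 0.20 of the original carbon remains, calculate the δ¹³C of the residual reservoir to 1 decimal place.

33.2 permil

Rayleigh residual: δ_res = (δ₀ + 1000)·f^(α−1) − 1000
α = ε/1000 + 1 = 0.97720, so α − 1 = -0.02280
f^(α−1) = 0.20^(-0.02280) = 1.037377
δ_res = (-4.0 + 1000) × 1.037377 − 1000 = 1033.227 − 1000 = 33.23 permil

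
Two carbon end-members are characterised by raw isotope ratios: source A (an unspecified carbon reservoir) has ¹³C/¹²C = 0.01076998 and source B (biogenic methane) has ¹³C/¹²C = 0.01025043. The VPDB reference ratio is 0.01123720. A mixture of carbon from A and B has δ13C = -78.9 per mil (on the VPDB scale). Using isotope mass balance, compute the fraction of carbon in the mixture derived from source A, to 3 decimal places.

0.193

δ_A = (0.01076998/0.01123720 − 1)×1000 = (0.958422 − 1)×1000 = -41.578 per mil
δ_B = (0.01025043/0.01123720 − 1)×1000 = (0.912187 − 1)×1000 = -87.813 per mil
f_A = (δ_mix − δ_B)/(δ_A − δ_B) = (-78.9 − (-87.813))/(-41.578 − (-87.813))
f_A = 8.913 / 46.235 = 0.1928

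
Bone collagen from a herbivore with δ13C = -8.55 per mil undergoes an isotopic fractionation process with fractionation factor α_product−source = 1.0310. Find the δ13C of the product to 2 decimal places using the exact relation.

22.18 per mil

δ_product = (δ_source + 1000)·α − 1000
δ_product = (-8.55 + 1000) × 1.0310 − 1000
δ_product = 1022.185 − 1000 = 22.185 per mil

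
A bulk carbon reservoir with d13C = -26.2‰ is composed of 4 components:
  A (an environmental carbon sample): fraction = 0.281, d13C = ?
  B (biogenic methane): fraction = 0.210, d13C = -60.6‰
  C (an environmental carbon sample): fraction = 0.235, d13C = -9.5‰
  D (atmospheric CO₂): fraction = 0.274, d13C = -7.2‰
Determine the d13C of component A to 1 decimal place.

-33.0‰

Isotope mass balance: δ_bulk = Σ fᵢ·δᵢ.
-26.2 = 0.281×δ_A + 0.210×(-60.6) + 0.235×(-9.5) + 0.274×(-7.2)
0.281·δ_A = -26.2 − (-16.931) = -9.269
δ_A = -9.269 / 0.281 = -32.98‰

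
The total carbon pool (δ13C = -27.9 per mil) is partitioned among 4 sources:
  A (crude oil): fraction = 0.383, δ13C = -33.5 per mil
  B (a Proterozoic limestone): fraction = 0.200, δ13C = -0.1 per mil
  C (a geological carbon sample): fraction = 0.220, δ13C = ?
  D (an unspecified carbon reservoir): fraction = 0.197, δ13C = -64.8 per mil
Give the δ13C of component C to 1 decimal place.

-10.4 per mil

Isotope mass balance: δ_bulk = Σ fᵢ·δᵢ.
-27.9 = 0.383×(-33.5) + 0.200×(-0.1) + 0.220×δ_C + 0.197×(-64.8)
0.220·δ_C = -27.9 − (-25.616) = -2.284
δ_C = -2.284 / 0.220 = -10.38 per mil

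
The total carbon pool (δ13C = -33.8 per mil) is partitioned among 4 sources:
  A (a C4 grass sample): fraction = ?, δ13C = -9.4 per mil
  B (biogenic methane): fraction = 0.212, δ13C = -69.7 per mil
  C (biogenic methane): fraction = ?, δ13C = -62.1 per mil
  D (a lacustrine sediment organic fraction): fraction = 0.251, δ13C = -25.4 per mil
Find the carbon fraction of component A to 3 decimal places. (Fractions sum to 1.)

Let f_A and f_C be the unknown fractions; fractions sum to 1 so f_A + f_C = 0.537.
Mass balance: Σ fᵢ·δᵢ = δ_bulk ⇒ f_A·(-9.4) + f_C·(-62.1) = -33.8 − (-21.152) = -12.648
Substitute f_C = 0.537 − f_A:
f_A·(-9.4 − -62.1) = -12.648 − 0.537×(-62.1) = 20.700
f_A = 20.700 / 52.7 = 0.3928

0.393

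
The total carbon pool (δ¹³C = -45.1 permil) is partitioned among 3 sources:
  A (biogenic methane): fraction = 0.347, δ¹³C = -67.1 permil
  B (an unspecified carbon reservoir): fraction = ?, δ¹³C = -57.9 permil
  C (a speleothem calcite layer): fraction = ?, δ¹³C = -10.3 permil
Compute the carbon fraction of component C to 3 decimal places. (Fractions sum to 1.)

0.336

Let f_C and f_B be the unknown fractions; fractions sum to 1 so f_C + f_B = 0.653.
Mass balance: Σ fᵢ·δᵢ = δ_bulk ⇒ f_C·(-10.3) + f_B·(-57.9) = -45.1 − (-23.284) = -21.816
Substitute f_B = 0.653 − f_C:
f_C·(-10.3 − -57.9) = -21.816 − 0.653×(-57.9) = 15.992
f_C = 15.992 / 47.6 = 0.3360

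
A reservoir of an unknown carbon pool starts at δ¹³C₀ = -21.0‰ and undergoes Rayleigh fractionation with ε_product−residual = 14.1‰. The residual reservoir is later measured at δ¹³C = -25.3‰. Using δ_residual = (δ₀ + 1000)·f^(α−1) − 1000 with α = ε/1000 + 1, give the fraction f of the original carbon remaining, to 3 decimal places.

α − 1 = ε/1000 = 0.0141
(δ_res + 1000)/(δ₀ + 1000) = (-25.3 + 1000)/(-21.0 + 1000) = 974.7/979.0 = 0.995608
f = 0.995608^(1/0.0141) = exp(ln(0.995608)/0.0141) = exp(-0.00440/0.0141)
f = exp(-0.3122) = 0.7318

0.732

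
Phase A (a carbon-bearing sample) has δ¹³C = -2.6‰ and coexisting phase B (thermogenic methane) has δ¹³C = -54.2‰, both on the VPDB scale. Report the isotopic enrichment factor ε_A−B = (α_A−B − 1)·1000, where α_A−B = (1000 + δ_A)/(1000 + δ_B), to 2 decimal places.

α_A−B = (1000 + -2.6) / (1000 + -54.2) = 997.4 / 945.8 = 1.054557
ε_A−B = (1.054557 − 1) × 1000 = 54.557‰
(The approximation ε ≈ δ_A − δ_B would give 51.6‰.)

54.56‰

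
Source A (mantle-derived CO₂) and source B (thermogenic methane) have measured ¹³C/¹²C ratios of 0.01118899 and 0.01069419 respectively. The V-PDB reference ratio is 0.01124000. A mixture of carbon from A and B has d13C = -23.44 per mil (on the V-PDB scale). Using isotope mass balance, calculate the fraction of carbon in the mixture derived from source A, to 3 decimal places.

δ_A = (0.01118899/0.01124000 − 1)×1000 = (0.995462 − 1)×1000 = -4.538 per mil
δ_B = (0.01069419/0.01124000 − 1)×1000 = (0.951440 − 1)×1000 = -48.560 per mil
f_A = (δ_mix − δ_B)/(δ_A − δ_B) = (-23.44 − (-48.560))/(-4.538 − (-48.560))
f_A = 25.120 / 44.021 = 0.5706

0.571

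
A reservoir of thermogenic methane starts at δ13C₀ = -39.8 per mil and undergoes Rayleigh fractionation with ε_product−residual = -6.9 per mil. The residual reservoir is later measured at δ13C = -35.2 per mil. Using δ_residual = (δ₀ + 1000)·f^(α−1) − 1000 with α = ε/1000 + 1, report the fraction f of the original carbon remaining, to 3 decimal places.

0.500

α − 1 = ε/1000 = -0.0069
(δ_res + 1000)/(δ₀ + 1000) = (-35.2 + 1000)/(-39.8 + 1000) = 964.8/960.2 = 1.004791
f = 1.004791^(1/-0.0069) = exp(ln(1.004791)/-0.0069) = exp(0.00478/-0.0069)
f = exp(-0.6926) = 0.5003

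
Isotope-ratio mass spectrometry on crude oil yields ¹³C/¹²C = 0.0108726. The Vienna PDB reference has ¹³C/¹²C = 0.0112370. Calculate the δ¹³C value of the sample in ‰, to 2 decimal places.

δ¹³C = (R_sample / R_standard − 1) × 1000
R_sample / R_standard = 0.0108726 / 0.0112370 = 0.967571
δ¹³C = (0.967571 − 1) × 1000 = -32.429‰

-32.43‰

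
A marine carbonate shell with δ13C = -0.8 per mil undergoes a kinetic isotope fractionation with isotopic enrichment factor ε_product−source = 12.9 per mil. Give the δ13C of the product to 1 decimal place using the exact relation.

To first order, δ_product ≈ δ_source + ε = 12.1 per mil.
Exactly, δ_product = (δ_source + 1000)·(ε/1000 + 1) − 1000.
δ_product = (-0.8 + 1000) × (12.9/1000 + 1) − 1000
δ_product = 12.09 per mil

12.1 per mil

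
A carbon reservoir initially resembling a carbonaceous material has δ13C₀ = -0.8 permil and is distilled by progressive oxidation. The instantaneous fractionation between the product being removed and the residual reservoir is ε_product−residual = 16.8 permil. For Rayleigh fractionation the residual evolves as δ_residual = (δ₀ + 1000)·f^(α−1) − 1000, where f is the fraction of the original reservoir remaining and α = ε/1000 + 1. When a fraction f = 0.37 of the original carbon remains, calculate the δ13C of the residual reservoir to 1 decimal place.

Rayleigh residual: δ_res = (δ₀ + 1000)·f^(α−1) − 1000
α = ε/1000 + 1 = 1.01680, so α − 1 = 0.01680
f^(α−1) = 0.37^(0.01680) = 0.983435
δ_res = (-0.8 + 1000) × 0.983435 − 1000 = 982.649 − 1000 = -17.35 permil

-17.4 permil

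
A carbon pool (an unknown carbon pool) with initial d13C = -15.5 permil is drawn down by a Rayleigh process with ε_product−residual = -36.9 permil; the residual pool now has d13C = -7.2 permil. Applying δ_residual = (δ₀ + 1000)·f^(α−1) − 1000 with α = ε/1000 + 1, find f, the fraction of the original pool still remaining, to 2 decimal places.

0.80

α − 1 = ε/1000 = -0.0369
(δ_res + 1000)/(δ₀ + 1000) = (-7.2 + 1000)/(-15.5 + 1000) = 992.8/984.5 = 1.008431
f = 1.008431^(1/-0.0369) = exp(ln(1.008431)/-0.0369) = exp(0.00840/-0.0369)
f = exp(-0.2275) = 0.7965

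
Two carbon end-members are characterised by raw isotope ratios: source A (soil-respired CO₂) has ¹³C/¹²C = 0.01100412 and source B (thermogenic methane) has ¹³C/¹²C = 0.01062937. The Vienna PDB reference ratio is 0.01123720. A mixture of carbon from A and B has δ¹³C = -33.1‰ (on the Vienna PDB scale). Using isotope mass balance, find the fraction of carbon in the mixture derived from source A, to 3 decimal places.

0.629

δ_A = (0.01100412/0.01123720 − 1)×1000 = (0.979258 − 1)×1000 = -20.742‰
δ_B = (0.01062937/0.01123720 − 1)×1000 = (0.945909 − 1)×1000 = -54.091‰
f_A = (δ_mix − δ_B)/(δ_A − δ_B) = (-33.1 − (-54.091))/(-20.742 − (-54.091))
f_A = 20.991 / 33.349 = 0.6294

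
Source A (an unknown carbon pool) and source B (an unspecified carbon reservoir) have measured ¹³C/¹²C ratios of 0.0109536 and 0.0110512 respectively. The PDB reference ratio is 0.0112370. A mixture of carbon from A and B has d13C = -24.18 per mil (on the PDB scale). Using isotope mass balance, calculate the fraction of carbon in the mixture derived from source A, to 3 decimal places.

0.880

δ_A = (0.0109536/0.0112370 − 1)×1000 = (0.974780 − 1)×1000 = -25.220 per mil
δ_B = (0.0110512/0.0112370 − 1)×1000 = (0.983465 − 1)×1000 = -16.535 per mil
f_A = (δ_mix − δ_B)/(δ_A − δ_B) = (-24.18 − (-16.535))/(-25.220 − (-16.535))
f_A = -7.645 / -8.686 = 0.8802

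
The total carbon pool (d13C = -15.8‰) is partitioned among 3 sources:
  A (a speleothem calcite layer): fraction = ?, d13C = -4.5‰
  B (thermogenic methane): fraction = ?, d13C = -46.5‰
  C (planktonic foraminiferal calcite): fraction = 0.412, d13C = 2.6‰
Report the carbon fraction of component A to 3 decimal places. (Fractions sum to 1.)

0.249

Let f_A and f_B be the unknown fractions; fractions sum to 1 so f_A + f_B = 0.588.
Mass balance: Σ fᵢ·δᵢ = δ_bulk ⇒ f_A·(-4.5) + f_B·(-46.5) = -15.8 − (1.071) = -16.871
Substitute f_B = 0.588 − f_A:
f_A·(-4.5 − -46.5) = -16.871 − 0.588×(-46.5) = 10.471
f_A = 10.471 / 42.0 = 0.2493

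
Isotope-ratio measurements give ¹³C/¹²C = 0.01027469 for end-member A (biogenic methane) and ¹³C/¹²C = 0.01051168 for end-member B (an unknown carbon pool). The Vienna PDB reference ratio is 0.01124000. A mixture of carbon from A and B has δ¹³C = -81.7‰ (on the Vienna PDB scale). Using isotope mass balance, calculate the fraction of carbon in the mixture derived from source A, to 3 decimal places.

0.802

δ_A = (0.01027469/0.01124000 − 1)×1000 = (0.914118 − 1)×1000 = -85.882‰
δ_B = (0.01051168/0.01124000 − 1)×1000 = (0.935203 − 1)×1000 = -64.797‰
f_A = (δ_mix − δ_B)/(δ_A − δ_B) = (-81.7 − (-64.797))/(-85.882 − (-64.797))
f_A = -16.903 / -21.085 = 0.8017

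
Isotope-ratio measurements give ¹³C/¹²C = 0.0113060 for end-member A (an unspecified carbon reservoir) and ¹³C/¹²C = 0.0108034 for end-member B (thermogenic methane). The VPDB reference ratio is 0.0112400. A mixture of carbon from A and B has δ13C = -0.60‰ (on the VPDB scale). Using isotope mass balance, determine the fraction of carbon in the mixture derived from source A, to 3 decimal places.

δ_A = (0.0113060/0.0112400 − 1)×1000 = (1.005872 − 1)×1000 = 5.872‰
δ_B = (0.0108034/0.0112400 − 1)×1000 = (0.961157 − 1)×1000 = -38.843‰
f_A = (δ_mix − δ_B)/(δ_A − δ_B) = (-0.60 − (-38.843))/(5.872 − (-38.843))
f_A = 38.243 / 44.715 = 0.8553

0.855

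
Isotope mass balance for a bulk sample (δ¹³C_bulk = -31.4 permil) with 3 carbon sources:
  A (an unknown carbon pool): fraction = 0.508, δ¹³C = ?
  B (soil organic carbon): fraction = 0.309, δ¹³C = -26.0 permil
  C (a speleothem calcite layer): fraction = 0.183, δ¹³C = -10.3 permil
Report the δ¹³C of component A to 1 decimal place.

Isotope mass balance: δ_bulk = Σ fᵢ·δᵢ.
-31.4 = 0.508×δ_A + 0.309×(-26.0) + 0.183×(-10.3)
0.508·δ_A = -31.4 − (-9.919) = -21.481
δ_A = -21.481 / 0.508 = -42.29 permil

-42.3 permil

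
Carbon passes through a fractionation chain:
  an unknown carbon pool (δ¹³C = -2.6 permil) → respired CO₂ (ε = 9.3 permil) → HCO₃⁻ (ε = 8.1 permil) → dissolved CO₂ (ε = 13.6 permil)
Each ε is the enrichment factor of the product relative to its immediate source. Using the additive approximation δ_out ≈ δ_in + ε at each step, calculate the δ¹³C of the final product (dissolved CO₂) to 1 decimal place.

28.4 permil

step 1: δ ≈ -2.6 + (9.3) = 6.7 permil
step 2: δ ≈ 6.7 + (8.1) = 14.8 permil
step 3: δ ≈ 14.8 + (13.6) = 28.4 permil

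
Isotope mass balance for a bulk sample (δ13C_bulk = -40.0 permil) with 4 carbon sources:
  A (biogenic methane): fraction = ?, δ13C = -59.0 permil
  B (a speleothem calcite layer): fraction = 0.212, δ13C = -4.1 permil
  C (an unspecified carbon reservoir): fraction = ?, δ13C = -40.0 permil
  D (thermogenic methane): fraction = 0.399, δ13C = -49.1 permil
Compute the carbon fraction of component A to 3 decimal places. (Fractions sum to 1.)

Let f_A and f_C be the unknown fractions; fractions sum to 1 so f_A + f_C = 0.389.
Mass balance: Σ fᵢ·δᵢ = δ_bulk ⇒ f_A·(-59.0) + f_C·(-40.0) = -40.0 − (-20.460) = -19.540
Substitute f_C = 0.389 − f_A:
f_A·(-59.0 − -40.0) = -19.540 − 0.389×(-40.0) = -3.980
f_A = -3.980 / -19.0 = 0.2095

0.209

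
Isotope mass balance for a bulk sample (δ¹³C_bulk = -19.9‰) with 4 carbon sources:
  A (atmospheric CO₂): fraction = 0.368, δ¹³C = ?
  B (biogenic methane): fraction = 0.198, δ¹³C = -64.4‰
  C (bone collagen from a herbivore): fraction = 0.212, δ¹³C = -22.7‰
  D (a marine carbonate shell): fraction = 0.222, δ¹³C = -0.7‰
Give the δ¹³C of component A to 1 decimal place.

Isotope mass balance: δ_bulk = Σ fᵢ·δᵢ.
-19.9 = 0.368×δ_A + 0.198×(-64.4) + 0.212×(-22.7) + 0.222×(-0.7)
0.368·δ_A = -19.9 − (-17.719) = -2.181
δ_A = -2.181 / 0.368 = -5.93‰

-5.9‰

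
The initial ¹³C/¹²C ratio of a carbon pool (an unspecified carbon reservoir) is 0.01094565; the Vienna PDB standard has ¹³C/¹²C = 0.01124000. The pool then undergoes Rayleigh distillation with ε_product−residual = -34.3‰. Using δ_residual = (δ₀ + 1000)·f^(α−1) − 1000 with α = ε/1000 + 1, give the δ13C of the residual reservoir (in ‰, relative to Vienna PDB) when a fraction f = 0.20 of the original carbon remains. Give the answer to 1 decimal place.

δ₀ = (0.01094565/0.01124000 − 1)×1000 = (0.973812 − 1)×1000 = -26.188‰
α − 1 = ε/1000 = -0.0343
f^(α−1) = 0.20^(-0.0343) = 1.056756
δ_res = (-26.188 + 1000) × 1.056756 − 1000 = 1029.082 − 1000 = 29.08‰

29.1‰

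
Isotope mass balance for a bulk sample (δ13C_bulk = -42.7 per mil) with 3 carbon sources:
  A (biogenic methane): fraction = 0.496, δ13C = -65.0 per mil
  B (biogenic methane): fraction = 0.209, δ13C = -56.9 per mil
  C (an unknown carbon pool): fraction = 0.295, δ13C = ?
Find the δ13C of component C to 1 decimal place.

Isotope mass balance: δ_bulk = Σ fᵢ·δᵢ.
-42.7 = 0.496×(-65.0) + 0.209×(-56.9) + 0.295×δ_C
0.295·δ_C = -42.7 − (-44.132) = 1.432
δ_C = 1.432 / 0.295 = 4.85 per mil

4.9 per mil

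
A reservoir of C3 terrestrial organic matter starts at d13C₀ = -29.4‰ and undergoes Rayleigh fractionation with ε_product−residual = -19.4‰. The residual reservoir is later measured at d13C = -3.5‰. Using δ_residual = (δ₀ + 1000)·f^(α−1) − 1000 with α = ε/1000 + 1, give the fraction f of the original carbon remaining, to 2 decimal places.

α − 1 = ε/1000 = -0.0194
(δ_res + 1000)/(δ₀ + 1000) = (-3.5 + 1000)/(-29.4 + 1000) = 996.5/970.6 = 1.026685
f = 1.026685^(1/-0.0194) = exp(ln(1.026685)/-0.0194) = exp(0.02633/-0.0194)
f = exp(-1.3575) = 0.2573

0.26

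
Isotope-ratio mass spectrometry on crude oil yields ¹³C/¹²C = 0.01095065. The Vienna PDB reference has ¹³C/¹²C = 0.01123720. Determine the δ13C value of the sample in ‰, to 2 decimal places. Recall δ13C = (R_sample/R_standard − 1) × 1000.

δ13C = (R_sample / R_standard − 1) × 1000
R_sample / R_standard = 0.01095065 / 0.01123720 = 0.974500
δ13C = (0.974500 − 1) × 1000 = -25.500‰

-25.50‰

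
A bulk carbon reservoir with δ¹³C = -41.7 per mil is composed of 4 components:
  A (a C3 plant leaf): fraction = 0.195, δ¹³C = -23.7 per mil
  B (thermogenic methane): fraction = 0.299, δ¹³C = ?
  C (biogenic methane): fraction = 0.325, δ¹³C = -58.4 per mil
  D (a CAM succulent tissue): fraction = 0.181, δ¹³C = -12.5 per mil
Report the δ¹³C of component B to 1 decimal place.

-53.0 per mil

Isotope mass balance: δ_bulk = Σ fᵢ·δᵢ.
-41.7 = 0.195×(-23.7) + 0.299×δ_B + 0.325×(-58.4) + 0.181×(-12.5)
0.299·δ_B = -41.7 − (-25.864) = -15.836
δ_B = -15.836 / 0.299 = -52.96 per mil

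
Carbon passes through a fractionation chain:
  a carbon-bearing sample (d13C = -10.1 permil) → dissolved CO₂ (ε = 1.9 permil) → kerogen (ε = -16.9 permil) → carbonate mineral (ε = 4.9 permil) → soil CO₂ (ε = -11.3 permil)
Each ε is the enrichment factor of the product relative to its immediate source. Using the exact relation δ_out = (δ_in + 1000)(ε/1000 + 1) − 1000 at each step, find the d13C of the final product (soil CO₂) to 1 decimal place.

step 1: δ = (-10.10 + 1000)·(1.9/1000 + 1) − 1000 = -8.22 permil
step 2: δ = (-8.22 + 1000)·(-16.9/1000 + 1) − 1000 = -24.98 permil
step 3: δ = (-24.98 + 1000)·(4.9/1000 + 1) − 1000 = -20.20 permil
step 4: δ = (-20.20 + 1000)·(-11.3/1000 + 1) − 1000 = -31.27 permil

-31.3 permil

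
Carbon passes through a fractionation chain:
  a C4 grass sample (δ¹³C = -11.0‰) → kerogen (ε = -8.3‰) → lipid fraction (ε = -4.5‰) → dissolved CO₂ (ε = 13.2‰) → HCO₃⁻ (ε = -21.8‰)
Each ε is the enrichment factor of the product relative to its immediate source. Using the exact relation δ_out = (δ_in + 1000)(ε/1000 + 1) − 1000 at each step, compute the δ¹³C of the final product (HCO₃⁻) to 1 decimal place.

-32.3‰

step 1: δ = (-11.00 + 1000)·(-8.3/1000 + 1) − 1000 = -19.21‰
step 2: δ = (-19.21 + 1000)·(-4.5/1000 + 1) − 1000 = -23.62‰
step 3: δ = (-23.62 + 1000)·(13.2/1000 + 1) − 1000 = -10.73‰
step 4: δ = (-10.73 + 1000)·(-21.8/1000 + 1) − 1000 = -32.30‰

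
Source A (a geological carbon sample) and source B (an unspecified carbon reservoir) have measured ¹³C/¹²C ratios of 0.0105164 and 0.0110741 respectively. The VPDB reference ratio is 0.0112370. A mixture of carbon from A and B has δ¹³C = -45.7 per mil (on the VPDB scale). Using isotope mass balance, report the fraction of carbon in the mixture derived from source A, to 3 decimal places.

0.629

δ_A = (0.0105164/0.0112370 − 1)×1000 = (0.935873 − 1)×1000 = -64.127 per mil
δ_B = (0.0110741/0.0112370 − 1)×1000 = (0.985503 − 1)×1000 = -14.497 per mil
f_A = (δ_mix − δ_B)/(δ_A − δ_B) = (-45.7 − (-14.497))/(-64.127 − (-14.497))
f_A = -31.203 / -49.631 = 0.6287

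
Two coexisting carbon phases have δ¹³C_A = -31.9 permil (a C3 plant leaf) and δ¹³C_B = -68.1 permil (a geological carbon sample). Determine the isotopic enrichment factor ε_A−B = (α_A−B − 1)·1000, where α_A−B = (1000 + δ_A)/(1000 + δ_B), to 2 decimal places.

38.85 permil

α_A−B = (1000 + -31.9) / (1000 + -68.1) = 968.1 / 931.9 = 1.038845
ε_A−B = (1.038845 − 1) × 1000 = 38.845 permil
(The approximation ε ≈ δ_A − δ_B would give 36.2 permil.)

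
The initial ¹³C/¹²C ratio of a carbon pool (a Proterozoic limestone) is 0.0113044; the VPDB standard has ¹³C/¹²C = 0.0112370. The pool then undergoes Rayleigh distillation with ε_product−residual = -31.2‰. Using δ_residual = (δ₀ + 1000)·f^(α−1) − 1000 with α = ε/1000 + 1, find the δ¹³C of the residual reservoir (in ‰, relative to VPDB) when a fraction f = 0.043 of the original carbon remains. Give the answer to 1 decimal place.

109.8‰

δ₀ = (0.0113044/0.0112370 − 1)×1000 = (1.005998 − 1)×1000 = 5.998‰
α − 1 = ε/1000 = -0.0312
f^(α−1) = 0.043^(-0.0312) = 1.103153
δ_res = (5.998 + 1000) × 1.103153 − 1000 = 1109.770 − 1000 = 109.77‰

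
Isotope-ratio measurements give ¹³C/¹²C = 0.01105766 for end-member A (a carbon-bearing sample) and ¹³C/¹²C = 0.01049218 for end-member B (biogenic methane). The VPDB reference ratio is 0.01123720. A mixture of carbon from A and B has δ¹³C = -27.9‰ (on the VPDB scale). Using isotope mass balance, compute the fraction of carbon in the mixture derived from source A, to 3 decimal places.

δ_A = (0.01105766/0.01123720 − 1)×1000 = (0.984023 − 1)×1000 = -15.977‰
δ_B = (0.01049218/0.01123720 − 1)×1000 = (0.933701 − 1)×1000 = -66.299‰
f_A = (δ_mix − δ_B)/(δ_A − δ_B) = (-27.9 − (-66.299))/(-15.977 − (-66.299))
f_A = 38.399 / 50.322 = 0.7631

0.763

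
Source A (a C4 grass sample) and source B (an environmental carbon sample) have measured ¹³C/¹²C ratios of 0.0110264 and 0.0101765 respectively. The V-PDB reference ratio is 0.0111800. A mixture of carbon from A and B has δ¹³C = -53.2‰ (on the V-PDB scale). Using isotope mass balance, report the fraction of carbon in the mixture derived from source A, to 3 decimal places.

0.481

δ_A = (0.0110264/0.0111800 − 1)×1000 = (0.986261 − 1)×1000 = -13.739‰
δ_B = (0.0101765/0.0111800 − 1)×1000 = (0.910242 − 1)×1000 = -89.758‰
f_A = (δ_mix − δ_B)/(δ_A − δ_B) = (-53.2 − (-89.758))/(-13.739 − (-89.758))
f_A = 36.558 / 76.020 = 0.4809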